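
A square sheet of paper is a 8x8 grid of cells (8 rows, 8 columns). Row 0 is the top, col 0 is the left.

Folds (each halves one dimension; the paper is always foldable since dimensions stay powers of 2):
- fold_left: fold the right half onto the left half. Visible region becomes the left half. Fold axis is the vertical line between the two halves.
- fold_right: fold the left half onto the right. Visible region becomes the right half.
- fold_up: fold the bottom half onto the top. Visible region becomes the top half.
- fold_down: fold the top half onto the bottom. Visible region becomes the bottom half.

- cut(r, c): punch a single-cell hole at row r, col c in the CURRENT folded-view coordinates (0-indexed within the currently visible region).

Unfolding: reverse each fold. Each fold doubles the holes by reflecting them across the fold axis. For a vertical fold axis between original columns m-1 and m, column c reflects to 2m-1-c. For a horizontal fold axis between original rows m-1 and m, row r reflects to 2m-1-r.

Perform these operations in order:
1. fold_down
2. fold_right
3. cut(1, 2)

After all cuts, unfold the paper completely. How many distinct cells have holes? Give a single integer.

Op 1 fold_down: fold axis h@4; visible region now rows[4,8) x cols[0,8) = 4x8
Op 2 fold_right: fold axis v@4; visible region now rows[4,8) x cols[4,8) = 4x4
Op 3 cut(1, 2): punch at orig (5,6); cuts so far [(5, 6)]; region rows[4,8) x cols[4,8) = 4x4
Unfold 1 (reflect across v@4): 2 holes -> [(5, 1), (5, 6)]
Unfold 2 (reflect across h@4): 4 holes -> [(2, 1), (2, 6), (5, 1), (5, 6)]

Answer: 4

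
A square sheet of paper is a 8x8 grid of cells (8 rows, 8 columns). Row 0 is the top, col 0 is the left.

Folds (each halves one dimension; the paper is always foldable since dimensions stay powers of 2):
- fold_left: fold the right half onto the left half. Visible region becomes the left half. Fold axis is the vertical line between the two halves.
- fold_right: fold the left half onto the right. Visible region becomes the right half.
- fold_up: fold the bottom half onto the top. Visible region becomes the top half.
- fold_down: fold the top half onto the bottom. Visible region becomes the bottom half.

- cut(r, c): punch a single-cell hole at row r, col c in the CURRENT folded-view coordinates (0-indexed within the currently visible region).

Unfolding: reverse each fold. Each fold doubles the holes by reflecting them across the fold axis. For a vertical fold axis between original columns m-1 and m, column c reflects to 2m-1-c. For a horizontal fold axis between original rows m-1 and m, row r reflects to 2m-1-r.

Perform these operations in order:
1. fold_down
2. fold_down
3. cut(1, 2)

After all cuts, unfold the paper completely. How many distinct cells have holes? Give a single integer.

Op 1 fold_down: fold axis h@4; visible region now rows[4,8) x cols[0,8) = 4x8
Op 2 fold_down: fold axis h@6; visible region now rows[6,8) x cols[0,8) = 2x8
Op 3 cut(1, 2): punch at orig (7,2); cuts so far [(7, 2)]; region rows[6,8) x cols[0,8) = 2x8
Unfold 1 (reflect across h@6): 2 holes -> [(4, 2), (7, 2)]
Unfold 2 (reflect across h@4): 4 holes -> [(0, 2), (3, 2), (4, 2), (7, 2)]

Answer: 4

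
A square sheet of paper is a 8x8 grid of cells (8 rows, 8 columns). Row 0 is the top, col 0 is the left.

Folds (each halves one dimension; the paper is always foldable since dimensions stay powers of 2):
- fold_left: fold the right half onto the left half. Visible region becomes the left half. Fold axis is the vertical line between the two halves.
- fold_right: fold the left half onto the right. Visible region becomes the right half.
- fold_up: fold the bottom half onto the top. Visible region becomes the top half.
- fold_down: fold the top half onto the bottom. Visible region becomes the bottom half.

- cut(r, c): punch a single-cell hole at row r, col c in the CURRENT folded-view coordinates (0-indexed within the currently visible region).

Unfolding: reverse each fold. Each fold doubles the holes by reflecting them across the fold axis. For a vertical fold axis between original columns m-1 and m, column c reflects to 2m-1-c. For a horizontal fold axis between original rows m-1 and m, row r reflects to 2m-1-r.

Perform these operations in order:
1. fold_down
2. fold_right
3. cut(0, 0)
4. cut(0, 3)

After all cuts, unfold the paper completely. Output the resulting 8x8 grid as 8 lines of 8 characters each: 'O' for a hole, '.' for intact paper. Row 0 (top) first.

Op 1 fold_down: fold axis h@4; visible region now rows[4,8) x cols[0,8) = 4x8
Op 2 fold_right: fold axis v@4; visible region now rows[4,8) x cols[4,8) = 4x4
Op 3 cut(0, 0): punch at orig (4,4); cuts so far [(4, 4)]; region rows[4,8) x cols[4,8) = 4x4
Op 4 cut(0, 3): punch at orig (4,7); cuts so far [(4, 4), (4, 7)]; region rows[4,8) x cols[4,8) = 4x4
Unfold 1 (reflect across v@4): 4 holes -> [(4, 0), (4, 3), (4, 4), (4, 7)]
Unfold 2 (reflect across h@4): 8 holes -> [(3, 0), (3, 3), (3, 4), (3, 7), (4, 0), (4, 3), (4, 4), (4, 7)]

Answer: ........
........
........
O..OO..O
O..OO..O
........
........
........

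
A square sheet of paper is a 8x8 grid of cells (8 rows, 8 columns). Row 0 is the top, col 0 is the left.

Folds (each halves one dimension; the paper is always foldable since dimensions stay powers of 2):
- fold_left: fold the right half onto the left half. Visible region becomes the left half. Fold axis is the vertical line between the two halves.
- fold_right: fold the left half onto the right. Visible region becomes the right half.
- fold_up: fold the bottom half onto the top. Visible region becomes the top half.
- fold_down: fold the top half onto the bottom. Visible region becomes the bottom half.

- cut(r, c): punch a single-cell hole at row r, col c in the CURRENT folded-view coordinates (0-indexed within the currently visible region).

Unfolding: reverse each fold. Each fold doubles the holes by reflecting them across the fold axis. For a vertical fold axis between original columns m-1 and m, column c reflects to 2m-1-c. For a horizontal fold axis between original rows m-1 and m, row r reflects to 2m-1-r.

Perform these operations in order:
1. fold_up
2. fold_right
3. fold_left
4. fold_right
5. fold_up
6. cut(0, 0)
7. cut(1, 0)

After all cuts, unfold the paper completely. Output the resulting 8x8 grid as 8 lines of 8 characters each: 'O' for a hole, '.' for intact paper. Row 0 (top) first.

Op 1 fold_up: fold axis h@4; visible region now rows[0,4) x cols[0,8) = 4x8
Op 2 fold_right: fold axis v@4; visible region now rows[0,4) x cols[4,8) = 4x4
Op 3 fold_left: fold axis v@6; visible region now rows[0,4) x cols[4,6) = 4x2
Op 4 fold_right: fold axis v@5; visible region now rows[0,4) x cols[5,6) = 4x1
Op 5 fold_up: fold axis h@2; visible region now rows[0,2) x cols[5,6) = 2x1
Op 6 cut(0, 0): punch at orig (0,5); cuts so far [(0, 5)]; region rows[0,2) x cols[5,6) = 2x1
Op 7 cut(1, 0): punch at orig (1,5); cuts so far [(0, 5), (1, 5)]; region rows[0,2) x cols[5,6) = 2x1
Unfold 1 (reflect across h@2): 4 holes -> [(0, 5), (1, 5), (2, 5), (3, 5)]
Unfold 2 (reflect across v@5): 8 holes -> [(0, 4), (0, 5), (1, 4), (1, 5), (2, 4), (2, 5), (3, 4), (3, 5)]
Unfold 3 (reflect across v@6): 16 holes -> [(0, 4), (0, 5), (0, 6), (0, 7), (1, 4), (1, 5), (1, 6), (1, 7), (2, 4), (2, 5), (2, 6), (2, 7), (3, 4), (3, 5), (3, 6), (3, 7)]
Unfold 4 (reflect across v@4): 32 holes -> [(0, 0), (0, 1), (0, 2), (0, 3), (0, 4), (0, 5), (0, 6), (0, 7), (1, 0), (1, 1), (1, 2), (1, 3), (1, 4), (1, 5), (1, 6), (1, 7), (2, 0), (2, 1), (2, 2), (2, 3), (2, 4), (2, 5), (2, 6), (2, 7), (3, 0), (3, 1), (3, 2), (3, 3), (3, 4), (3, 5), (3, 6), (3, 7)]
Unfold 5 (reflect across h@4): 64 holes -> [(0, 0), (0, 1), (0, 2), (0, 3), (0, 4), (0, 5), (0, 6), (0, 7), (1, 0), (1, 1), (1, 2), (1, 3), (1, 4), (1, 5), (1, 6), (1, 7), (2, 0), (2, 1), (2, 2), (2, 3), (2, 4), (2, 5), (2, 6), (2, 7), (3, 0), (3, 1), (3, 2), (3, 3), (3, 4), (3, 5), (3, 6), (3, 7), (4, 0), (4, 1), (4, 2), (4, 3), (4, 4), (4, 5), (4, 6), (4, 7), (5, 0), (5, 1), (5, 2), (5, 3), (5, 4), (5, 5), (5, 6), (5, 7), (6, 0), (6, 1), (6, 2), (6, 3), (6, 4), (6, 5), (6, 6), (6, 7), (7, 0), (7, 1), (7, 2), (7, 3), (7, 4), (7, 5), (7, 6), (7, 7)]

Answer: OOOOOOOO
OOOOOOOO
OOOOOOOO
OOOOOOOO
OOOOOOOO
OOOOOOOO
OOOOOOOO
OOOOOOOO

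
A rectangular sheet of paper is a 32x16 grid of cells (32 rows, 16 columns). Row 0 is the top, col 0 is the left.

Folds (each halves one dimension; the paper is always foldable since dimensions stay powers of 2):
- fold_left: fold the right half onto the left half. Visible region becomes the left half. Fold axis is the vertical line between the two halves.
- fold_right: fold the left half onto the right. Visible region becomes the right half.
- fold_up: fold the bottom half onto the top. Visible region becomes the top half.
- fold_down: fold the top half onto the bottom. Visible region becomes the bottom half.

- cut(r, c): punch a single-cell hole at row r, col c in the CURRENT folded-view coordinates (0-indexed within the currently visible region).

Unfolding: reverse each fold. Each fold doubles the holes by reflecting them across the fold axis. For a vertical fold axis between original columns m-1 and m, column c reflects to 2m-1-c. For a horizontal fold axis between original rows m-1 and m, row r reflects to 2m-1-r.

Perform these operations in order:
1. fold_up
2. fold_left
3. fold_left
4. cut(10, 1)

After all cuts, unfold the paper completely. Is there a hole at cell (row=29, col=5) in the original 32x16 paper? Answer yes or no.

Answer: no

Derivation:
Op 1 fold_up: fold axis h@16; visible region now rows[0,16) x cols[0,16) = 16x16
Op 2 fold_left: fold axis v@8; visible region now rows[0,16) x cols[0,8) = 16x8
Op 3 fold_left: fold axis v@4; visible region now rows[0,16) x cols[0,4) = 16x4
Op 4 cut(10, 1): punch at orig (10,1); cuts so far [(10, 1)]; region rows[0,16) x cols[0,4) = 16x4
Unfold 1 (reflect across v@4): 2 holes -> [(10, 1), (10, 6)]
Unfold 2 (reflect across v@8): 4 holes -> [(10, 1), (10, 6), (10, 9), (10, 14)]
Unfold 3 (reflect across h@16): 8 holes -> [(10, 1), (10, 6), (10, 9), (10, 14), (21, 1), (21, 6), (21, 9), (21, 14)]
Holes: [(10, 1), (10, 6), (10, 9), (10, 14), (21, 1), (21, 6), (21, 9), (21, 14)]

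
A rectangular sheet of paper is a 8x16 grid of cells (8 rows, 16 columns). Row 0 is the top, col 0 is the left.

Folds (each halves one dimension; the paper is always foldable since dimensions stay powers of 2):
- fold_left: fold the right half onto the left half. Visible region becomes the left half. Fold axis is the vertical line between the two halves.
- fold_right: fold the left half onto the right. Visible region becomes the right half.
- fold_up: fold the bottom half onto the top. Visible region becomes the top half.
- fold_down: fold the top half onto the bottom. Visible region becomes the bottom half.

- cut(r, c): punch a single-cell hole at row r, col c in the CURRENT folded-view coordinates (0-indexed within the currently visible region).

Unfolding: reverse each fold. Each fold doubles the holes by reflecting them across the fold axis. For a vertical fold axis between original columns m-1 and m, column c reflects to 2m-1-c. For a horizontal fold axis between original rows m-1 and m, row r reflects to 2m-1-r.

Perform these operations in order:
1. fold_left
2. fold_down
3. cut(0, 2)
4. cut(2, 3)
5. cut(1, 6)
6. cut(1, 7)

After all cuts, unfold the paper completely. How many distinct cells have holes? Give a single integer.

Answer: 16

Derivation:
Op 1 fold_left: fold axis v@8; visible region now rows[0,8) x cols[0,8) = 8x8
Op 2 fold_down: fold axis h@4; visible region now rows[4,8) x cols[0,8) = 4x8
Op 3 cut(0, 2): punch at orig (4,2); cuts so far [(4, 2)]; region rows[4,8) x cols[0,8) = 4x8
Op 4 cut(2, 3): punch at orig (6,3); cuts so far [(4, 2), (6, 3)]; region rows[4,8) x cols[0,8) = 4x8
Op 5 cut(1, 6): punch at orig (5,6); cuts so far [(4, 2), (5, 6), (6, 3)]; region rows[4,8) x cols[0,8) = 4x8
Op 6 cut(1, 7): punch at orig (5,7); cuts so far [(4, 2), (5, 6), (5, 7), (6, 3)]; region rows[4,8) x cols[0,8) = 4x8
Unfold 1 (reflect across h@4): 8 holes -> [(1, 3), (2, 6), (2, 7), (3, 2), (4, 2), (5, 6), (5, 7), (6, 3)]
Unfold 2 (reflect across v@8): 16 holes -> [(1, 3), (1, 12), (2, 6), (2, 7), (2, 8), (2, 9), (3, 2), (3, 13), (4, 2), (4, 13), (5, 6), (5, 7), (5, 8), (5, 9), (6, 3), (6, 12)]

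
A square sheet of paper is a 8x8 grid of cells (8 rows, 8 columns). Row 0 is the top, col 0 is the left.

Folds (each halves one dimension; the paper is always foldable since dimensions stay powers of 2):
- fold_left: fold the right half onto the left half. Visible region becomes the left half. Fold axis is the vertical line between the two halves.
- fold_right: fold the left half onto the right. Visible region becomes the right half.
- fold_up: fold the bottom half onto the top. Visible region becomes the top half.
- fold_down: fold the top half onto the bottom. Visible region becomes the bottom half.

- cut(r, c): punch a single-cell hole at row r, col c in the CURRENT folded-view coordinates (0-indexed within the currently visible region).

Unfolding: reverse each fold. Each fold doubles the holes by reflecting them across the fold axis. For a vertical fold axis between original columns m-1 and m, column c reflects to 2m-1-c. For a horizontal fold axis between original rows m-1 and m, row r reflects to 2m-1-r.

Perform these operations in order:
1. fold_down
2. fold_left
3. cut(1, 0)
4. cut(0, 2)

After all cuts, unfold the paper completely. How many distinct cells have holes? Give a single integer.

Answer: 8

Derivation:
Op 1 fold_down: fold axis h@4; visible region now rows[4,8) x cols[0,8) = 4x8
Op 2 fold_left: fold axis v@4; visible region now rows[4,8) x cols[0,4) = 4x4
Op 3 cut(1, 0): punch at orig (5,0); cuts so far [(5, 0)]; region rows[4,8) x cols[0,4) = 4x4
Op 4 cut(0, 2): punch at orig (4,2); cuts so far [(4, 2), (5, 0)]; region rows[4,8) x cols[0,4) = 4x4
Unfold 1 (reflect across v@4): 4 holes -> [(4, 2), (4, 5), (5, 0), (5, 7)]
Unfold 2 (reflect across h@4): 8 holes -> [(2, 0), (2, 7), (3, 2), (3, 5), (4, 2), (4, 5), (5, 0), (5, 7)]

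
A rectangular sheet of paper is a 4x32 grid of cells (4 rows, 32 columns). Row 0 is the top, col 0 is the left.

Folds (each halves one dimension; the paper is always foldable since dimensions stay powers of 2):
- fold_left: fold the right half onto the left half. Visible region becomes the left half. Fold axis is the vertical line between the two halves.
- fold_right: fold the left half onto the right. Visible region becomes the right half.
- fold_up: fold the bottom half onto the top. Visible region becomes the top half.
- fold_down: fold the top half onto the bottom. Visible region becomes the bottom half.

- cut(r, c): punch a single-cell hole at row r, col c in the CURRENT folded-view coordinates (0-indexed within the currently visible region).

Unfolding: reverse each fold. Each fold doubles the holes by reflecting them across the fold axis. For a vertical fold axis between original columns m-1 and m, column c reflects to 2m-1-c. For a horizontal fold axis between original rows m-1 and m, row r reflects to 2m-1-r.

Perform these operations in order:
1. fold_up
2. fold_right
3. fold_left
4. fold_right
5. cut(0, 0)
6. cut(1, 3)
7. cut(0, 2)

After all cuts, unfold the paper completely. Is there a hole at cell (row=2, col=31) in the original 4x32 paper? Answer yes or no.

Answer: yes

Derivation:
Op 1 fold_up: fold axis h@2; visible region now rows[0,2) x cols[0,32) = 2x32
Op 2 fold_right: fold axis v@16; visible region now rows[0,2) x cols[16,32) = 2x16
Op 3 fold_left: fold axis v@24; visible region now rows[0,2) x cols[16,24) = 2x8
Op 4 fold_right: fold axis v@20; visible region now rows[0,2) x cols[20,24) = 2x4
Op 5 cut(0, 0): punch at orig (0,20); cuts so far [(0, 20)]; region rows[0,2) x cols[20,24) = 2x4
Op 6 cut(1, 3): punch at orig (1,23); cuts so far [(0, 20), (1, 23)]; region rows[0,2) x cols[20,24) = 2x4
Op 7 cut(0, 2): punch at orig (0,22); cuts so far [(0, 20), (0, 22), (1, 23)]; region rows[0,2) x cols[20,24) = 2x4
Unfold 1 (reflect across v@20): 6 holes -> [(0, 17), (0, 19), (0, 20), (0, 22), (1, 16), (1, 23)]
Unfold 2 (reflect across v@24): 12 holes -> [(0, 17), (0, 19), (0, 20), (0, 22), (0, 25), (0, 27), (0, 28), (0, 30), (1, 16), (1, 23), (1, 24), (1, 31)]
Unfold 3 (reflect across v@16): 24 holes -> [(0, 1), (0, 3), (0, 4), (0, 6), (0, 9), (0, 11), (0, 12), (0, 14), (0, 17), (0, 19), (0, 20), (0, 22), (0, 25), (0, 27), (0, 28), (0, 30), (1, 0), (1, 7), (1, 8), (1, 15), (1, 16), (1, 23), (1, 24), (1, 31)]
Unfold 4 (reflect across h@2): 48 holes -> [(0, 1), (0, 3), (0, 4), (0, 6), (0, 9), (0, 11), (0, 12), (0, 14), (0, 17), (0, 19), (0, 20), (0, 22), (0, 25), (0, 27), (0, 28), (0, 30), (1, 0), (1, 7), (1, 8), (1, 15), (1, 16), (1, 23), (1, 24), (1, 31), (2, 0), (2, 7), (2, 8), (2, 15), (2, 16), (2, 23), (2, 24), (2, 31), (3, 1), (3, 3), (3, 4), (3, 6), (3, 9), (3, 11), (3, 12), (3, 14), (3, 17), (3, 19), (3, 20), (3, 22), (3, 25), (3, 27), (3, 28), (3, 30)]
Holes: [(0, 1), (0, 3), (0, 4), (0, 6), (0, 9), (0, 11), (0, 12), (0, 14), (0, 17), (0, 19), (0, 20), (0, 22), (0, 25), (0, 27), (0, 28), (0, 30), (1, 0), (1, 7), (1, 8), (1, 15), (1, 16), (1, 23), (1, 24), (1, 31), (2, 0), (2, 7), (2, 8), (2, 15), (2, 16), (2, 23), (2, 24), (2, 31), (3, 1), (3, 3), (3, 4), (3, 6), (3, 9), (3, 11), (3, 12), (3, 14), (3, 17), (3, 19), (3, 20), (3, 22), (3, 25), (3, 27), (3, 28), (3, 30)]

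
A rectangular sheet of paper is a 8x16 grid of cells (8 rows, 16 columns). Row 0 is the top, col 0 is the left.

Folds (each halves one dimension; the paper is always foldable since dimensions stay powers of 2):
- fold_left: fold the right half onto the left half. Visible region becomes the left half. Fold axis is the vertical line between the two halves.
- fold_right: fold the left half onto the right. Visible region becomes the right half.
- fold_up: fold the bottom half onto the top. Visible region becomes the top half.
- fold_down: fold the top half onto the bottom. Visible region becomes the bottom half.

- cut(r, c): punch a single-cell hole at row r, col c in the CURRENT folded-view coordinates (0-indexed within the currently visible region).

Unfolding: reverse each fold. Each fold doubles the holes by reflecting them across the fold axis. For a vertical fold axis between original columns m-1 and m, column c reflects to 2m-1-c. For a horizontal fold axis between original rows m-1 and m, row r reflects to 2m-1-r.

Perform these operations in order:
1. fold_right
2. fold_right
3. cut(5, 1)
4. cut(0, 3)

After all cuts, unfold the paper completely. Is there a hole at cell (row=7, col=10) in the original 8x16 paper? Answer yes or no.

Op 1 fold_right: fold axis v@8; visible region now rows[0,8) x cols[8,16) = 8x8
Op 2 fold_right: fold axis v@12; visible region now rows[0,8) x cols[12,16) = 8x4
Op 3 cut(5, 1): punch at orig (5,13); cuts so far [(5, 13)]; region rows[0,8) x cols[12,16) = 8x4
Op 4 cut(0, 3): punch at orig (0,15); cuts so far [(0, 15), (5, 13)]; region rows[0,8) x cols[12,16) = 8x4
Unfold 1 (reflect across v@12): 4 holes -> [(0, 8), (0, 15), (5, 10), (5, 13)]
Unfold 2 (reflect across v@8): 8 holes -> [(0, 0), (0, 7), (0, 8), (0, 15), (5, 2), (5, 5), (5, 10), (5, 13)]
Holes: [(0, 0), (0, 7), (0, 8), (0, 15), (5, 2), (5, 5), (5, 10), (5, 13)]

Answer: no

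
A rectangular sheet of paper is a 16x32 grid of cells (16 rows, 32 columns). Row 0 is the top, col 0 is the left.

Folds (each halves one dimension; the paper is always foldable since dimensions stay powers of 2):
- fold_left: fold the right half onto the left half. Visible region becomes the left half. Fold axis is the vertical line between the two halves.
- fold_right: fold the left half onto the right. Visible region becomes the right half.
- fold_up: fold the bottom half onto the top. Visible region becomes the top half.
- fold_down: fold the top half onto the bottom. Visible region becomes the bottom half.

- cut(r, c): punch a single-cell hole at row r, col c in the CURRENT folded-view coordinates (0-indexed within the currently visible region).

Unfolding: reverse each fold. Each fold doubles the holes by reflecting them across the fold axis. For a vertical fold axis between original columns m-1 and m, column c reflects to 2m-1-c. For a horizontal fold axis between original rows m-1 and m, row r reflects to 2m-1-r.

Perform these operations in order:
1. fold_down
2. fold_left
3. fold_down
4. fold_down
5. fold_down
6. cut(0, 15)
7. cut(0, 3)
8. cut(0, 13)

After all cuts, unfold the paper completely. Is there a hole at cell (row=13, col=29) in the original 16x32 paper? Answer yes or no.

Answer: no

Derivation:
Op 1 fold_down: fold axis h@8; visible region now rows[8,16) x cols[0,32) = 8x32
Op 2 fold_left: fold axis v@16; visible region now rows[8,16) x cols[0,16) = 8x16
Op 3 fold_down: fold axis h@12; visible region now rows[12,16) x cols[0,16) = 4x16
Op 4 fold_down: fold axis h@14; visible region now rows[14,16) x cols[0,16) = 2x16
Op 5 fold_down: fold axis h@15; visible region now rows[15,16) x cols[0,16) = 1x16
Op 6 cut(0, 15): punch at orig (15,15); cuts so far [(15, 15)]; region rows[15,16) x cols[0,16) = 1x16
Op 7 cut(0, 3): punch at orig (15,3); cuts so far [(15, 3), (15, 15)]; region rows[15,16) x cols[0,16) = 1x16
Op 8 cut(0, 13): punch at orig (15,13); cuts so far [(15, 3), (15, 13), (15, 15)]; region rows[15,16) x cols[0,16) = 1x16
Unfold 1 (reflect across h@15): 6 holes -> [(14, 3), (14, 13), (14, 15), (15, 3), (15, 13), (15, 15)]
Unfold 2 (reflect across h@14): 12 holes -> [(12, 3), (12, 13), (12, 15), (13, 3), (13, 13), (13, 15), (14, 3), (14, 13), (14, 15), (15, 3), (15, 13), (15, 15)]
Unfold 3 (reflect across h@12): 24 holes -> [(8, 3), (8, 13), (8, 15), (9, 3), (9, 13), (9, 15), (10, 3), (10, 13), (10, 15), (11, 3), (11, 13), (11, 15), (12, 3), (12, 13), (12, 15), (13, 3), (13, 13), (13, 15), (14, 3), (14, 13), (14, 15), (15, 3), (15, 13), (15, 15)]
Unfold 4 (reflect across v@16): 48 holes -> [(8, 3), (8, 13), (8, 15), (8, 16), (8, 18), (8, 28), (9, 3), (9, 13), (9, 15), (9, 16), (9, 18), (9, 28), (10, 3), (10, 13), (10, 15), (10, 16), (10, 18), (10, 28), (11, 3), (11, 13), (11, 15), (11, 16), (11, 18), (11, 28), (12, 3), (12, 13), (12, 15), (12, 16), (12, 18), (12, 28), (13, 3), (13, 13), (13, 15), (13, 16), (13, 18), (13, 28), (14, 3), (14, 13), (14, 15), (14, 16), (14, 18), (14, 28), (15, 3), (15, 13), (15, 15), (15, 16), (15, 18), (15, 28)]
Unfold 5 (reflect across h@8): 96 holes -> [(0, 3), (0, 13), (0, 15), (0, 16), (0, 18), (0, 28), (1, 3), (1, 13), (1, 15), (1, 16), (1, 18), (1, 28), (2, 3), (2, 13), (2, 15), (2, 16), (2, 18), (2, 28), (3, 3), (3, 13), (3, 15), (3, 16), (3, 18), (3, 28), (4, 3), (4, 13), (4, 15), (4, 16), (4, 18), (4, 28), (5, 3), (5, 13), (5, 15), (5, 16), (5, 18), (5, 28), (6, 3), (6, 13), (6, 15), (6, 16), (6, 18), (6, 28), (7, 3), (7, 13), (7, 15), (7, 16), (7, 18), (7, 28), (8, 3), (8, 13), (8, 15), (8, 16), (8, 18), (8, 28), (9, 3), (9, 13), (9, 15), (9, 16), (9, 18), (9, 28), (10, 3), (10, 13), (10, 15), (10, 16), (10, 18), (10, 28), (11, 3), (11, 13), (11, 15), (11, 16), (11, 18), (11, 28), (12, 3), (12, 13), (12, 15), (12, 16), (12, 18), (12, 28), (13, 3), (13, 13), (13, 15), (13, 16), (13, 18), (13, 28), (14, 3), (14, 13), (14, 15), (14, 16), (14, 18), (14, 28), (15, 3), (15, 13), (15, 15), (15, 16), (15, 18), (15, 28)]
Holes: [(0, 3), (0, 13), (0, 15), (0, 16), (0, 18), (0, 28), (1, 3), (1, 13), (1, 15), (1, 16), (1, 18), (1, 28), (2, 3), (2, 13), (2, 15), (2, 16), (2, 18), (2, 28), (3, 3), (3, 13), (3, 15), (3, 16), (3, 18), (3, 28), (4, 3), (4, 13), (4, 15), (4, 16), (4, 18), (4, 28), (5, 3), (5, 13), (5, 15), (5, 16), (5, 18), (5, 28), (6, 3), (6, 13), (6, 15), (6, 16), (6, 18), (6, 28), (7, 3), (7, 13), (7, 15), (7, 16), (7, 18), (7, 28), (8, 3), (8, 13), (8, 15), (8, 16), (8, 18), (8, 28), (9, 3), (9, 13), (9, 15), (9, 16), (9, 18), (9, 28), (10, 3), (10, 13), (10, 15), (10, 16), (10, 18), (10, 28), (11, 3), (11, 13), (11, 15), (11, 16), (11, 18), (11, 28), (12, 3), (12, 13), (12, 15), (12, 16), (12, 18), (12, 28), (13, 3), (13, 13), (13, 15), (13, 16), (13, 18), (13, 28), (14, 3), (14, 13), (14, 15), (14, 16), (14, 18), (14, 28), (15, 3), (15, 13), (15, 15), (15, 16), (15, 18), (15, 28)]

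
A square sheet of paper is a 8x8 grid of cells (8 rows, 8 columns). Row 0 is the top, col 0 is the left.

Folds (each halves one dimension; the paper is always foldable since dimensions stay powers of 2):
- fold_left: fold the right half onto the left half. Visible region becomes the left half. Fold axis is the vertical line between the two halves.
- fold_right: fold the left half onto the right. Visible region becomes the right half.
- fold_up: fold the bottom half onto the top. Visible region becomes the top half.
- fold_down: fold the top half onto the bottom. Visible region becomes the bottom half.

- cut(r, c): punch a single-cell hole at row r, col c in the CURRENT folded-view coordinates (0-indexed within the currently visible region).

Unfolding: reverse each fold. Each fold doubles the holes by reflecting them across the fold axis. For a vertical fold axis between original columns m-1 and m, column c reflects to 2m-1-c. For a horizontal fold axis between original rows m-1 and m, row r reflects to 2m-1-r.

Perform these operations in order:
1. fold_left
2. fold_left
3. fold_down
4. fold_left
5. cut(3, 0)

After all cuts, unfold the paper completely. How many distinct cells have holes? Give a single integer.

Op 1 fold_left: fold axis v@4; visible region now rows[0,8) x cols[0,4) = 8x4
Op 2 fold_left: fold axis v@2; visible region now rows[0,8) x cols[0,2) = 8x2
Op 3 fold_down: fold axis h@4; visible region now rows[4,8) x cols[0,2) = 4x2
Op 4 fold_left: fold axis v@1; visible region now rows[4,8) x cols[0,1) = 4x1
Op 5 cut(3, 0): punch at orig (7,0); cuts so far [(7, 0)]; region rows[4,8) x cols[0,1) = 4x1
Unfold 1 (reflect across v@1): 2 holes -> [(7, 0), (7, 1)]
Unfold 2 (reflect across h@4): 4 holes -> [(0, 0), (0, 1), (7, 0), (7, 1)]
Unfold 3 (reflect across v@2): 8 holes -> [(0, 0), (0, 1), (0, 2), (0, 3), (7, 0), (7, 1), (7, 2), (7, 3)]
Unfold 4 (reflect across v@4): 16 holes -> [(0, 0), (0, 1), (0, 2), (0, 3), (0, 4), (0, 5), (0, 6), (0, 7), (7, 0), (7, 1), (7, 2), (7, 3), (7, 4), (7, 5), (7, 6), (7, 7)]

Answer: 16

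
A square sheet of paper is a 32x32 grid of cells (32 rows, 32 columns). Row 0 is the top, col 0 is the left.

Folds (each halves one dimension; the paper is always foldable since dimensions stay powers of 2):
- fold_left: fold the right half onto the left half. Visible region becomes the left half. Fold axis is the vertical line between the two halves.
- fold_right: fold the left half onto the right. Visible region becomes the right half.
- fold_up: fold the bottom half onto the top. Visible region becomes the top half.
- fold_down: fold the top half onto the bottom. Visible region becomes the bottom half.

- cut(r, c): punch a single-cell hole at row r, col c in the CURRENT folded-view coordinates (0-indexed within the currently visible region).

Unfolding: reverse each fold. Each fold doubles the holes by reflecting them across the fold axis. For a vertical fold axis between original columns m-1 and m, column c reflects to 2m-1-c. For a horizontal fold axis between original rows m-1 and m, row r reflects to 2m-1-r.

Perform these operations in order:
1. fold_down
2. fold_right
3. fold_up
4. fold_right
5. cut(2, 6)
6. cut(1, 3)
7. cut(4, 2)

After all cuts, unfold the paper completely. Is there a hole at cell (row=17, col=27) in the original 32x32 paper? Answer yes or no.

Answer: yes

Derivation:
Op 1 fold_down: fold axis h@16; visible region now rows[16,32) x cols[0,32) = 16x32
Op 2 fold_right: fold axis v@16; visible region now rows[16,32) x cols[16,32) = 16x16
Op 3 fold_up: fold axis h@24; visible region now rows[16,24) x cols[16,32) = 8x16
Op 4 fold_right: fold axis v@24; visible region now rows[16,24) x cols[24,32) = 8x8
Op 5 cut(2, 6): punch at orig (18,30); cuts so far [(18, 30)]; region rows[16,24) x cols[24,32) = 8x8
Op 6 cut(1, 3): punch at orig (17,27); cuts so far [(17, 27), (18, 30)]; region rows[16,24) x cols[24,32) = 8x8
Op 7 cut(4, 2): punch at orig (20,26); cuts so far [(17, 27), (18, 30), (20, 26)]; region rows[16,24) x cols[24,32) = 8x8
Unfold 1 (reflect across v@24): 6 holes -> [(17, 20), (17, 27), (18, 17), (18, 30), (20, 21), (20, 26)]
Unfold 2 (reflect across h@24): 12 holes -> [(17, 20), (17, 27), (18, 17), (18, 30), (20, 21), (20, 26), (27, 21), (27, 26), (29, 17), (29, 30), (30, 20), (30, 27)]
Unfold 3 (reflect across v@16): 24 holes -> [(17, 4), (17, 11), (17, 20), (17, 27), (18, 1), (18, 14), (18, 17), (18, 30), (20, 5), (20, 10), (20, 21), (20, 26), (27, 5), (27, 10), (27, 21), (27, 26), (29, 1), (29, 14), (29, 17), (29, 30), (30, 4), (30, 11), (30, 20), (30, 27)]
Unfold 4 (reflect across h@16): 48 holes -> [(1, 4), (1, 11), (1, 20), (1, 27), (2, 1), (2, 14), (2, 17), (2, 30), (4, 5), (4, 10), (4, 21), (4, 26), (11, 5), (11, 10), (11, 21), (11, 26), (13, 1), (13, 14), (13, 17), (13, 30), (14, 4), (14, 11), (14, 20), (14, 27), (17, 4), (17, 11), (17, 20), (17, 27), (18, 1), (18, 14), (18, 17), (18, 30), (20, 5), (20, 10), (20, 21), (20, 26), (27, 5), (27, 10), (27, 21), (27, 26), (29, 1), (29, 14), (29, 17), (29, 30), (30, 4), (30, 11), (30, 20), (30, 27)]
Holes: [(1, 4), (1, 11), (1, 20), (1, 27), (2, 1), (2, 14), (2, 17), (2, 30), (4, 5), (4, 10), (4, 21), (4, 26), (11, 5), (11, 10), (11, 21), (11, 26), (13, 1), (13, 14), (13, 17), (13, 30), (14, 4), (14, 11), (14, 20), (14, 27), (17, 4), (17, 11), (17, 20), (17, 27), (18, 1), (18, 14), (18, 17), (18, 30), (20, 5), (20, 10), (20, 21), (20, 26), (27, 5), (27, 10), (27, 21), (27, 26), (29, 1), (29, 14), (29, 17), (29, 30), (30, 4), (30, 11), (30, 20), (30, 27)]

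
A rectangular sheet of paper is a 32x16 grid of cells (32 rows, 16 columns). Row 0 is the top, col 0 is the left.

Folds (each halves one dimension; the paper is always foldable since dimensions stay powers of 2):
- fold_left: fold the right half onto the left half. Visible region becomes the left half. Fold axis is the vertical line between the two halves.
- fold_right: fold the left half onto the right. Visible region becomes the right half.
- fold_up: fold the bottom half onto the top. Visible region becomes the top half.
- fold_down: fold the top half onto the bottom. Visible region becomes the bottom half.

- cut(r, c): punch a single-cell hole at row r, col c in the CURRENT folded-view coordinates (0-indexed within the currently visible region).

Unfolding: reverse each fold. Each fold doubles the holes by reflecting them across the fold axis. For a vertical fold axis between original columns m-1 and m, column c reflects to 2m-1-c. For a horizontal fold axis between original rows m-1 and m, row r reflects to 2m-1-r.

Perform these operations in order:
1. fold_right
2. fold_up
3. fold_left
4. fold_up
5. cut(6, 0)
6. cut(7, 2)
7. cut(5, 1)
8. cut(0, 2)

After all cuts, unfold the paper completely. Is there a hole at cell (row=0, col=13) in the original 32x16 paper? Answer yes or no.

Op 1 fold_right: fold axis v@8; visible region now rows[0,32) x cols[8,16) = 32x8
Op 2 fold_up: fold axis h@16; visible region now rows[0,16) x cols[8,16) = 16x8
Op 3 fold_left: fold axis v@12; visible region now rows[0,16) x cols[8,12) = 16x4
Op 4 fold_up: fold axis h@8; visible region now rows[0,8) x cols[8,12) = 8x4
Op 5 cut(6, 0): punch at orig (6,8); cuts so far [(6, 8)]; region rows[0,8) x cols[8,12) = 8x4
Op 6 cut(7, 2): punch at orig (7,10); cuts so far [(6, 8), (7, 10)]; region rows[0,8) x cols[8,12) = 8x4
Op 7 cut(5, 1): punch at orig (5,9); cuts so far [(5, 9), (6, 8), (7, 10)]; region rows[0,8) x cols[8,12) = 8x4
Op 8 cut(0, 2): punch at orig (0,10); cuts so far [(0, 10), (5, 9), (6, 8), (7, 10)]; region rows[0,8) x cols[8,12) = 8x4
Unfold 1 (reflect across h@8): 8 holes -> [(0, 10), (5, 9), (6, 8), (7, 10), (8, 10), (9, 8), (10, 9), (15, 10)]
Unfold 2 (reflect across v@12): 16 holes -> [(0, 10), (0, 13), (5, 9), (5, 14), (6, 8), (6, 15), (7, 10), (7, 13), (8, 10), (8, 13), (9, 8), (9, 15), (10, 9), (10, 14), (15, 10), (15, 13)]
Unfold 3 (reflect across h@16): 32 holes -> [(0, 10), (0, 13), (5, 9), (5, 14), (6, 8), (6, 15), (7, 10), (7, 13), (8, 10), (8, 13), (9, 8), (9, 15), (10, 9), (10, 14), (15, 10), (15, 13), (16, 10), (16, 13), (21, 9), (21, 14), (22, 8), (22, 15), (23, 10), (23, 13), (24, 10), (24, 13), (25, 8), (25, 15), (26, 9), (26, 14), (31, 10), (31, 13)]
Unfold 4 (reflect across v@8): 64 holes -> [(0, 2), (0, 5), (0, 10), (0, 13), (5, 1), (5, 6), (5, 9), (5, 14), (6, 0), (6, 7), (6, 8), (6, 15), (7, 2), (7, 5), (7, 10), (7, 13), (8, 2), (8, 5), (8, 10), (8, 13), (9, 0), (9, 7), (9, 8), (9, 15), (10, 1), (10, 6), (10, 9), (10, 14), (15, 2), (15, 5), (15, 10), (15, 13), (16, 2), (16, 5), (16, 10), (16, 13), (21, 1), (21, 6), (21, 9), (21, 14), (22, 0), (22, 7), (22, 8), (22, 15), (23, 2), (23, 5), (23, 10), (23, 13), (24, 2), (24, 5), (24, 10), (24, 13), (25, 0), (25, 7), (25, 8), (25, 15), (26, 1), (26, 6), (26, 9), (26, 14), (31, 2), (31, 5), (31, 10), (31, 13)]
Holes: [(0, 2), (0, 5), (0, 10), (0, 13), (5, 1), (5, 6), (5, 9), (5, 14), (6, 0), (6, 7), (6, 8), (6, 15), (7, 2), (7, 5), (7, 10), (7, 13), (8, 2), (8, 5), (8, 10), (8, 13), (9, 0), (9, 7), (9, 8), (9, 15), (10, 1), (10, 6), (10, 9), (10, 14), (15, 2), (15, 5), (15, 10), (15, 13), (16, 2), (16, 5), (16, 10), (16, 13), (21, 1), (21, 6), (21, 9), (21, 14), (22, 0), (22, 7), (22, 8), (22, 15), (23, 2), (23, 5), (23, 10), (23, 13), (24, 2), (24, 5), (24, 10), (24, 13), (25, 0), (25, 7), (25, 8), (25, 15), (26, 1), (26, 6), (26, 9), (26, 14), (31, 2), (31, 5), (31, 10), (31, 13)]

Answer: yes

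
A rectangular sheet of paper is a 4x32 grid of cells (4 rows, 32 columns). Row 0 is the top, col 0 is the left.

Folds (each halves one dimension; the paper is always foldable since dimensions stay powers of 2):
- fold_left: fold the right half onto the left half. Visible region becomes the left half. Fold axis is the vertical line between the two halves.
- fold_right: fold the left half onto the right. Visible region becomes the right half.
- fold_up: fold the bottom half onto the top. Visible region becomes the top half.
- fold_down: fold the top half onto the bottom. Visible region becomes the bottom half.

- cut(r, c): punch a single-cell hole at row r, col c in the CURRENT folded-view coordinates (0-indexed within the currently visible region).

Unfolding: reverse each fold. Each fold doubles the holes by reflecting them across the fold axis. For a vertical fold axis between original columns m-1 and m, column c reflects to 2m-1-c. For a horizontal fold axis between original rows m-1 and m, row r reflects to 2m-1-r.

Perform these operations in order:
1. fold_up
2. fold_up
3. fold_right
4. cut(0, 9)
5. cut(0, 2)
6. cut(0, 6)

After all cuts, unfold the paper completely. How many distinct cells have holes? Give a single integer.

Answer: 24

Derivation:
Op 1 fold_up: fold axis h@2; visible region now rows[0,2) x cols[0,32) = 2x32
Op 2 fold_up: fold axis h@1; visible region now rows[0,1) x cols[0,32) = 1x32
Op 3 fold_right: fold axis v@16; visible region now rows[0,1) x cols[16,32) = 1x16
Op 4 cut(0, 9): punch at orig (0,25); cuts so far [(0, 25)]; region rows[0,1) x cols[16,32) = 1x16
Op 5 cut(0, 2): punch at orig (0,18); cuts so far [(0, 18), (0, 25)]; region rows[0,1) x cols[16,32) = 1x16
Op 6 cut(0, 6): punch at orig (0,22); cuts so far [(0, 18), (0, 22), (0, 25)]; region rows[0,1) x cols[16,32) = 1x16
Unfold 1 (reflect across v@16): 6 holes -> [(0, 6), (0, 9), (0, 13), (0, 18), (0, 22), (0, 25)]
Unfold 2 (reflect across h@1): 12 holes -> [(0, 6), (0, 9), (0, 13), (0, 18), (0, 22), (0, 25), (1, 6), (1, 9), (1, 13), (1, 18), (1, 22), (1, 25)]
Unfold 3 (reflect across h@2): 24 holes -> [(0, 6), (0, 9), (0, 13), (0, 18), (0, 22), (0, 25), (1, 6), (1, 9), (1, 13), (1, 18), (1, 22), (1, 25), (2, 6), (2, 9), (2, 13), (2, 18), (2, 22), (2, 25), (3, 6), (3, 9), (3, 13), (3, 18), (3, 22), (3, 25)]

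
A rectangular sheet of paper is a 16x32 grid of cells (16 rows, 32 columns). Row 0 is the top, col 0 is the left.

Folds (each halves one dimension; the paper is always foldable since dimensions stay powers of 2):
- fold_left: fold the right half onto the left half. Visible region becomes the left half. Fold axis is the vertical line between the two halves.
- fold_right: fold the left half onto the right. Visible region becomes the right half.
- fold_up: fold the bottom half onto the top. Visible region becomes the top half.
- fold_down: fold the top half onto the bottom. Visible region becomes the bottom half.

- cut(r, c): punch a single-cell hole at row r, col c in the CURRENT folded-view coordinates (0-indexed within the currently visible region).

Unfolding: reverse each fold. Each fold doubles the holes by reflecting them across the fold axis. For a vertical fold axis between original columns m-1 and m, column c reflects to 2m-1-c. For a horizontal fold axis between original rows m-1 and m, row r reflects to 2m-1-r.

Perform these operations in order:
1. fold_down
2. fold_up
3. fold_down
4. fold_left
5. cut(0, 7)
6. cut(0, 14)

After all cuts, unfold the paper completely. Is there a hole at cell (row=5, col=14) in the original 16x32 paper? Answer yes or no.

Answer: yes

Derivation:
Op 1 fold_down: fold axis h@8; visible region now rows[8,16) x cols[0,32) = 8x32
Op 2 fold_up: fold axis h@12; visible region now rows[8,12) x cols[0,32) = 4x32
Op 3 fold_down: fold axis h@10; visible region now rows[10,12) x cols[0,32) = 2x32
Op 4 fold_left: fold axis v@16; visible region now rows[10,12) x cols[0,16) = 2x16
Op 5 cut(0, 7): punch at orig (10,7); cuts so far [(10, 7)]; region rows[10,12) x cols[0,16) = 2x16
Op 6 cut(0, 14): punch at orig (10,14); cuts so far [(10, 7), (10, 14)]; region rows[10,12) x cols[0,16) = 2x16
Unfold 1 (reflect across v@16): 4 holes -> [(10, 7), (10, 14), (10, 17), (10, 24)]
Unfold 2 (reflect across h@10): 8 holes -> [(9, 7), (9, 14), (9, 17), (9, 24), (10, 7), (10, 14), (10, 17), (10, 24)]
Unfold 3 (reflect across h@12): 16 holes -> [(9, 7), (9, 14), (9, 17), (9, 24), (10, 7), (10, 14), (10, 17), (10, 24), (13, 7), (13, 14), (13, 17), (13, 24), (14, 7), (14, 14), (14, 17), (14, 24)]
Unfold 4 (reflect across h@8): 32 holes -> [(1, 7), (1, 14), (1, 17), (1, 24), (2, 7), (2, 14), (2, 17), (2, 24), (5, 7), (5, 14), (5, 17), (5, 24), (6, 7), (6, 14), (6, 17), (6, 24), (9, 7), (9, 14), (9, 17), (9, 24), (10, 7), (10, 14), (10, 17), (10, 24), (13, 7), (13, 14), (13, 17), (13, 24), (14, 7), (14, 14), (14, 17), (14, 24)]
Holes: [(1, 7), (1, 14), (1, 17), (1, 24), (2, 7), (2, 14), (2, 17), (2, 24), (5, 7), (5, 14), (5, 17), (5, 24), (6, 7), (6, 14), (6, 17), (6, 24), (9, 7), (9, 14), (9, 17), (9, 24), (10, 7), (10, 14), (10, 17), (10, 24), (13, 7), (13, 14), (13, 17), (13, 24), (14, 7), (14, 14), (14, 17), (14, 24)]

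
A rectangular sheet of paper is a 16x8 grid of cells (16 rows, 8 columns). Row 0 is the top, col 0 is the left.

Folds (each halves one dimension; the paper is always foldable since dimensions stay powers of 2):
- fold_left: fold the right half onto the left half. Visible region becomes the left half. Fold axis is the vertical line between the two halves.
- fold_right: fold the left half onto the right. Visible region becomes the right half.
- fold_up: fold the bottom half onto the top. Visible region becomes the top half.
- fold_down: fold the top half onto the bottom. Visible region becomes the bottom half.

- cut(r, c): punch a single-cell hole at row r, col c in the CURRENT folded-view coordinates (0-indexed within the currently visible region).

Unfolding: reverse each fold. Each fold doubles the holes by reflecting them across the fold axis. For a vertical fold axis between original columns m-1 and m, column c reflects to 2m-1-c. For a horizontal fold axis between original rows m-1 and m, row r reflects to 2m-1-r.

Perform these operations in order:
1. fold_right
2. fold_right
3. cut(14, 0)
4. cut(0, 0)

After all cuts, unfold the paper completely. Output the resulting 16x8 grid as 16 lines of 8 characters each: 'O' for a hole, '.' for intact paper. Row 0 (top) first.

Answer: .OO..OO.
........
........
........
........
........
........
........
........
........
........
........
........
........
.OO..OO.
........

Derivation:
Op 1 fold_right: fold axis v@4; visible region now rows[0,16) x cols[4,8) = 16x4
Op 2 fold_right: fold axis v@6; visible region now rows[0,16) x cols[6,8) = 16x2
Op 3 cut(14, 0): punch at orig (14,6); cuts so far [(14, 6)]; region rows[0,16) x cols[6,8) = 16x2
Op 4 cut(0, 0): punch at orig (0,6); cuts so far [(0, 6), (14, 6)]; region rows[0,16) x cols[6,8) = 16x2
Unfold 1 (reflect across v@6): 4 holes -> [(0, 5), (0, 6), (14, 5), (14, 6)]
Unfold 2 (reflect across v@4): 8 holes -> [(0, 1), (0, 2), (0, 5), (0, 6), (14, 1), (14, 2), (14, 5), (14, 6)]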